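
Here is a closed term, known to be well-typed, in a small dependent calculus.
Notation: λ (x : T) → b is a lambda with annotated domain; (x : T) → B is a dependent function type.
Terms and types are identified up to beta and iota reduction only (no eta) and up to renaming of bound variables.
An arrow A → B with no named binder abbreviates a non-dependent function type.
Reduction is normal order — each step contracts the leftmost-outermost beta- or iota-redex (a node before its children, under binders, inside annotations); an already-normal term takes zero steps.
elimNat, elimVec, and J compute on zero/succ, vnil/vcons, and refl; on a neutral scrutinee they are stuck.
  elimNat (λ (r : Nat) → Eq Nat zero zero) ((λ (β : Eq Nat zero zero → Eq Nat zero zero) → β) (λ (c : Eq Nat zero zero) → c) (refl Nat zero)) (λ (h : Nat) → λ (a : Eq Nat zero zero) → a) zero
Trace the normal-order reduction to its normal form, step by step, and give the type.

normal-order reduction sequence:
  elimNat (λ (r : Nat) → Eq Nat zero zero) ((λ (β : Eq Nat zero zero → Eq Nat zero zero) → β) (λ (c : Eq Nat zero zero) → c) (refl Nat zero)) (λ (h : Nat) → λ (a : Eq Nat zero zero) → a) zero
  ~> (λ (r : Eq Nat zero zero → Eq Nat zero zero) → r) (λ (β : Eq Nat zero zero) → β) (refl Nat zero)
  ~> (λ (r : Eq Nat zero zero) → r) (refl Nat zero)
  ~> refl Nat zero
inferred type:
  Eq Nat zero zero


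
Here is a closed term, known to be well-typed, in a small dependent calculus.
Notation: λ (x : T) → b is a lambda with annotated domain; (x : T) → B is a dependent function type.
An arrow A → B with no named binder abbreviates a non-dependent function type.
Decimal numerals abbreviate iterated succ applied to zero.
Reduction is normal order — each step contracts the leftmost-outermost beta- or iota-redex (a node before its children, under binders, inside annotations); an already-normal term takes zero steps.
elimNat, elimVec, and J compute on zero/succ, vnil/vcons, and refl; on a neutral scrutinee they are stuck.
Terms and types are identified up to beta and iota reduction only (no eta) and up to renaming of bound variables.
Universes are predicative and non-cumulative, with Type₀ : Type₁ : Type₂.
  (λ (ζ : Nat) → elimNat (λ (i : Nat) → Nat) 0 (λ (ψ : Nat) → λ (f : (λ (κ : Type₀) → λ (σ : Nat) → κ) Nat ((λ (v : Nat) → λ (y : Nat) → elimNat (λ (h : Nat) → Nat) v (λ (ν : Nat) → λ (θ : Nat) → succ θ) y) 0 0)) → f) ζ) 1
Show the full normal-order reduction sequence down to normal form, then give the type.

normal-order reduction sequence:
  (λ (ζ : Nat) → elimNat (λ (i : Nat) → Nat) 0 (λ (ψ : Nat) → λ (f : (λ (κ : Type₀) → λ (σ : Nat) → κ) Nat ((λ (v : Nat) → λ (y : Nat) → elimNat (λ (h : Nat) → Nat) v (λ (ν : Nat) → λ (θ : Nat) → succ θ) y) 0 0)) → f) ζ) 1
  ~> elimNat (λ (ζ : Nat) → Nat) 0 (λ (i : Nat) → λ (ψ : (λ (f : Type₀) → λ (κ : Nat) → f) Nat ((λ (σ : Nat) → λ (v : Nat) → elimNat (λ (y : Nat) → Nat) σ (λ (h : Nat) → λ (ν : Nat) → succ ν) v) 0 0)) → ψ) 1
  ~> (λ (ζ : Nat) → λ (i : (λ (ψ : Type₀) → λ (f : Nat) → ψ) Nat ((λ (κ : Nat) → λ (σ : Nat) → elimNat (λ (v : Nat) → Nat) κ (λ (y : Nat) → λ (h : Nat) → succ h) σ) 0 0)) → i) 0 (elimNat (λ (ν : Nat) → Nat) 0 (λ (θ : Nat) → λ (ε : (λ (p : Type₀) → λ (b : Nat) → p) Nat ((λ (w : Nat) → λ (q : Nat) → elimNat (λ (β : Nat) → Nat) w (λ (k : Nat) → λ (c : Nat) → succ c) q) 0 0)) → ε) 0)
  ~> (λ (ζ : (λ (i : Type₀) → λ (ψ : Nat) → i) Nat ((λ (f : Nat) → λ (κ : Nat) → elimNat (λ (σ : Nat) → Nat) f (λ (v : Nat) → λ (y : Nat) → succ y) κ) 0 0)) → ζ) (elimNat (λ (h : Nat) → Nat) 0 (λ (ν : Nat) → λ (θ : (λ (ε : Type₀) → λ (p : Nat) → ε) Nat ((λ (b : Nat) → λ (w : Nat) → elimNat (λ (q : Nat) → Nat) b (λ (β : Nat) → λ (k : Nat) → succ k) w) 0 0)) → θ) 0)
  ~> elimNat (λ (ζ : Nat) → Nat) 0 (λ (i : Nat) → λ (ψ : (λ (f : Type₀) → λ (κ : Nat) → f) Nat ((λ (σ : Nat) → λ (v : Nat) → elimNat (λ (y : Nat) → Nat) σ (λ (h : Nat) → λ (ν : Nat) → succ ν) v) 0 0)) → ψ) 0
  ~> 0
type:
  Nat


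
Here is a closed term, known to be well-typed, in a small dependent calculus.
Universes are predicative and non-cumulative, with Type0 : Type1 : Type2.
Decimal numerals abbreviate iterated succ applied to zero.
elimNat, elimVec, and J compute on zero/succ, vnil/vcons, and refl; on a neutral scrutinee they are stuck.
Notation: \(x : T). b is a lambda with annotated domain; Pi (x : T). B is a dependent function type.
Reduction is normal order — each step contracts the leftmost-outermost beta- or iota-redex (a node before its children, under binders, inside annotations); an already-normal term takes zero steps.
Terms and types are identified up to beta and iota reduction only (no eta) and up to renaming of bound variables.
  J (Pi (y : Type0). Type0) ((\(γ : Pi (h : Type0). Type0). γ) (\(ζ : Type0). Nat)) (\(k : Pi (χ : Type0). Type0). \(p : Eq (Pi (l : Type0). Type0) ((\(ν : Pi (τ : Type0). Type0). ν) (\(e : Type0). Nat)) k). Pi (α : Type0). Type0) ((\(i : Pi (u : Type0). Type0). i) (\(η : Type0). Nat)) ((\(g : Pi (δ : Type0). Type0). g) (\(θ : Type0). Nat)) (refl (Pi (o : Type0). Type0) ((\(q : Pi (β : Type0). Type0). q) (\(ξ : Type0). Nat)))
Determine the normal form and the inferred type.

reduced normal form:
  \(y : Type0). Nat
type:
  Pi (y : Type0). Type0


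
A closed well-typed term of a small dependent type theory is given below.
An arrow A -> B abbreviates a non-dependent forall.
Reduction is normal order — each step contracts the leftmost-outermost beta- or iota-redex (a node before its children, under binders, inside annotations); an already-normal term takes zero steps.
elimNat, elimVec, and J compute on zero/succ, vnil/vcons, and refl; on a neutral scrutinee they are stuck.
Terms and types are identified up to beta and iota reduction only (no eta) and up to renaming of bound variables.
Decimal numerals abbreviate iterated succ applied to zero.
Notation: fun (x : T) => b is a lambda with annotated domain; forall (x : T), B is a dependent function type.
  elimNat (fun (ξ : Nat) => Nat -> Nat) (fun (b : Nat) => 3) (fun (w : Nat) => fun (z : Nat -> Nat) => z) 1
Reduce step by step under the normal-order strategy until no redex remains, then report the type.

reduction (normal order):
  elimNat (fun (ξ : Nat) => Nat -> Nat) (fun (b : Nat) => 3) (fun (w : Nat) => fun (z : Nat -> Nat) => z) 1
  ~> (fun (ξ : Nat) => fun (b : Nat -> Nat) => b) 0 (elimNat (fun (w : Nat) => Nat -> Nat) (fun (z : Nat) => 3) (fun (μ : Nat) => fun (η : Nat -> Nat) => η) 0)
  ~> (fun (ξ : Nat -> Nat) => ξ) (elimNat (fun (b : Nat) => Nat -> Nat) (fun (w : Nat) => 3) (fun (z : Nat) => fun (μ : Nat -> Nat) => μ) 0)
  ~> elimNat (fun (ξ : Nat) => Nat -> Nat) (fun (b : Nat) => 3) (fun (w : Nat) => fun (z : Nat -> Nat) => z) 0
  ~> fun (ξ : Nat) => 3
inferred type:
  Nat -> Nat


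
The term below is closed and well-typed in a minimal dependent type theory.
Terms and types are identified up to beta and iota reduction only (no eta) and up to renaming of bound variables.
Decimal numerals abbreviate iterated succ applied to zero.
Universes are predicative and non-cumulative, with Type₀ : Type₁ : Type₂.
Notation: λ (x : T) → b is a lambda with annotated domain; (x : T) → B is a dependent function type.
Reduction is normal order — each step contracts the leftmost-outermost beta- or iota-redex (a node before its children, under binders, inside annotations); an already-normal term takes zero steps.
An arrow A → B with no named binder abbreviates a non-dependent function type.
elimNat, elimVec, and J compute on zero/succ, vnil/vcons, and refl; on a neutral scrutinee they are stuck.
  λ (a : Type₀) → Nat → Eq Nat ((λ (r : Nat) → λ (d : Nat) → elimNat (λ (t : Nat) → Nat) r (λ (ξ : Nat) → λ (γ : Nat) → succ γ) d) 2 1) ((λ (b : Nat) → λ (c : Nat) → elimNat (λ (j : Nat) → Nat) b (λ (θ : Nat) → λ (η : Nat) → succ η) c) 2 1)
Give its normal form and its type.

normal form:
  λ (a : Type₀) → Nat → Eq Nat 3 3
the term's type:
  Type₀ → Type₀
observation: reduction starts at a beta-redex, and 12 normal-order steps reach the normal form.


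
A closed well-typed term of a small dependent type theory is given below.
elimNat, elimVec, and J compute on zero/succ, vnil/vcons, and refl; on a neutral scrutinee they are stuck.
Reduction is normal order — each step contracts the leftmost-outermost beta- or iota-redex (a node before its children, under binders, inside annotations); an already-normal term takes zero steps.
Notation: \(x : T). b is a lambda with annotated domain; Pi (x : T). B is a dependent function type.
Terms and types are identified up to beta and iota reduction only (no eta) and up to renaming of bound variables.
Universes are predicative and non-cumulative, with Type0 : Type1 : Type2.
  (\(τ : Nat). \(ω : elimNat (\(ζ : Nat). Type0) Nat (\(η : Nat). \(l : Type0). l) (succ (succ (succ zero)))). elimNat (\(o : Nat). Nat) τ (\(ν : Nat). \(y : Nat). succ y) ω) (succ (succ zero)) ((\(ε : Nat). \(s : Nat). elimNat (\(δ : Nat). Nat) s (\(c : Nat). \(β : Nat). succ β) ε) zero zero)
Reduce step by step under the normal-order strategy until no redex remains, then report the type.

normal-order reduction:
  (\(τ : Nat). \(ω : elimNat (\(ζ : Nat). Type0) Nat (\(η : Nat). \(l : Type0). l) (succ (succ (succ zero)))). elimNat (\(o : Nat). Nat) τ (\(ν : Nat). \(y : Nat). succ y) ω) (succ (succ zero)) ((\(ε : Nat). \(s : Nat). elimNat (\(δ : Nat). Nat) s (\(c : Nat). \(β : Nat). succ β) ε) zero zero)
  ~> (\(τ : elimNat (\(ω : Nat). Type0) Nat (\(ζ : Nat). \(η : Type0). η) (succ (succ (succ zero)))). elimNat (\(l : Nat). Nat) (succ (succ zero)) (\(o : Nat). \(ν : Nat). succ ν) τ) ((\(y : Nat). \(ε : Nat). elimNat (\(s : Nat). Nat) ε (\(δ : Nat). \(c : Nat). succ c) y) zero zero)
  ~> elimNat (\(τ : Nat). Nat) (succ (succ zero)) (\(ω : Nat). \(ζ : Nat). succ ζ) ((\(η : Nat). \(l : Nat). elimNat (\(o : Nat). Nat) l (\(ν : Nat). \(y : Nat). succ y) η) zero zero)
  ~> elimNat (\(τ : Nat). Nat) (succ (succ zero)) (\(ω : Nat). \(ζ : Nat). succ ζ) ((\(η : Nat). elimNat (\(l : Nat). Nat) η (\(o : Nat). \(ν : Nat). succ ν) zero) zero)
  ~> elimNat (\(τ : Nat). Nat) (succ (succ zero)) (\(ω : Nat). \(ζ : Nat). succ ζ) (elimNat (\(η : Nat). Nat) zero (\(l : Nat). \(o : Nat). succ o) zero)
  ~> elimNat (\(τ : Nat). Nat) (succ (succ zero)) (\(ω : Nat). \(ζ : Nat). succ ζ) zero
  ~> succ (succ zero)
inferred type:
  Nat


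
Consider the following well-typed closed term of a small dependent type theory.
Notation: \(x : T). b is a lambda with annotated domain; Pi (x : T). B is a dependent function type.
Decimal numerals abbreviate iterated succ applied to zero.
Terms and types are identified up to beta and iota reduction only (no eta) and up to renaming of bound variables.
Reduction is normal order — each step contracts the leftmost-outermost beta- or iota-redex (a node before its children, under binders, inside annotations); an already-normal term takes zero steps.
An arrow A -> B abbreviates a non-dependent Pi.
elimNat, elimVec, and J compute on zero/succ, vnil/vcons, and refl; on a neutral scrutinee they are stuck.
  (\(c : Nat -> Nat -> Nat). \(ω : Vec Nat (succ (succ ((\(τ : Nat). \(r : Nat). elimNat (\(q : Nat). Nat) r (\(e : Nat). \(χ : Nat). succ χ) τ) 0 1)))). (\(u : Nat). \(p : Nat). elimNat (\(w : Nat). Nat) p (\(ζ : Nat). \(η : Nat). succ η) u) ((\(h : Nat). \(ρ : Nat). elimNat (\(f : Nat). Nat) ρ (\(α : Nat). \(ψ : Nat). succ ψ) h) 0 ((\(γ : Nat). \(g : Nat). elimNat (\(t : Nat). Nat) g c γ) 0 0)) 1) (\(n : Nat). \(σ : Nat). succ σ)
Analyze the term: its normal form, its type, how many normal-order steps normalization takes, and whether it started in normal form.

resulting normal form:
  \(c : Vec Nat 3). 1
type:
  Vec Nat 3 -> Nat
reduction steps (normal order): 13
already normal: no
first redex: a beta-redex


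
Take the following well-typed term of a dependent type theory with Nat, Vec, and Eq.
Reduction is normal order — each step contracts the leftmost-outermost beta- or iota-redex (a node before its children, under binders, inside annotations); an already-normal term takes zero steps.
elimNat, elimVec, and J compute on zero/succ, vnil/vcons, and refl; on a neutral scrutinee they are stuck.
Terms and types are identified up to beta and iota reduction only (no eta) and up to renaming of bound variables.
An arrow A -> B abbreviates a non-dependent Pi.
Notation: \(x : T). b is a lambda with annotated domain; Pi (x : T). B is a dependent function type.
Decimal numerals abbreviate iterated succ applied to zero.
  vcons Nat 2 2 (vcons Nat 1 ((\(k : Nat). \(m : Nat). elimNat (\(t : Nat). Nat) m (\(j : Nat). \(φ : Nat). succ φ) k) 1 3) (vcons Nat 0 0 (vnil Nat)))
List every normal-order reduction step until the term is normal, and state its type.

reduction (normal order):
  vcons Nat 2 2 (vcons Nat 1 ((\(k : Nat). \(m : Nat). elimNat (\(t : Nat). Nat) m (\(j : Nat). \(φ : Nat). succ φ) k) 1 3) (vcons Nat 0 0 (vnil Nat)))
  ~> vcons Nat 2 2 (vcons Nat 1 ((\(k : Nat). elimNat (\(m : Nat). Nat) k (\(t : Nat). \(j : Nat). succ j) 1) 3) (vcons Nat 0 0 (vnil Nat)))
  ~> vcons Nat 2 2 (vcons Nat 1 (elimNat (\(k : Nat). Nat) 3 (\(m : Nat). \(t : Nat). succ t) 1) (vcons Nat 0 0 (vnil Nat)))
  ~> vcons Nat 2 2 (vcons Nat 1 ((\(k : Nat). \(m : Nat). succ m) 0 (elimNat (\(t : Nat). Nat) 3 (\(j : Nat). \(φ : Nat). succ φ) 0)) (vcons Nat 0 0 (vnil Nat)))
  ~> vcons Nat 2 2 (vcons Nat 1 ((\(k : Nat). succ k) (elimNat (\(m : Nat). Nat) 3 (\(t : Nat). \(j : Nat). succ j) 0)) (vcons Nat 0 0 (vnil Nat)))
  ~> vcons Nat 2 2 (vcons Nat 1 (succ (elimNat (\(k : Nat). Nat) 3 (\(m : Nat). \(t : Nat). succ t) 0)) (vcons Nat 0 0 (vnil Nat)))
  ~> vcons Nat 2 2 (vcons Nat 1 4 (vcons Nat 0 0 (vnil Nat)))
inferred type:
  Vec Nat 3


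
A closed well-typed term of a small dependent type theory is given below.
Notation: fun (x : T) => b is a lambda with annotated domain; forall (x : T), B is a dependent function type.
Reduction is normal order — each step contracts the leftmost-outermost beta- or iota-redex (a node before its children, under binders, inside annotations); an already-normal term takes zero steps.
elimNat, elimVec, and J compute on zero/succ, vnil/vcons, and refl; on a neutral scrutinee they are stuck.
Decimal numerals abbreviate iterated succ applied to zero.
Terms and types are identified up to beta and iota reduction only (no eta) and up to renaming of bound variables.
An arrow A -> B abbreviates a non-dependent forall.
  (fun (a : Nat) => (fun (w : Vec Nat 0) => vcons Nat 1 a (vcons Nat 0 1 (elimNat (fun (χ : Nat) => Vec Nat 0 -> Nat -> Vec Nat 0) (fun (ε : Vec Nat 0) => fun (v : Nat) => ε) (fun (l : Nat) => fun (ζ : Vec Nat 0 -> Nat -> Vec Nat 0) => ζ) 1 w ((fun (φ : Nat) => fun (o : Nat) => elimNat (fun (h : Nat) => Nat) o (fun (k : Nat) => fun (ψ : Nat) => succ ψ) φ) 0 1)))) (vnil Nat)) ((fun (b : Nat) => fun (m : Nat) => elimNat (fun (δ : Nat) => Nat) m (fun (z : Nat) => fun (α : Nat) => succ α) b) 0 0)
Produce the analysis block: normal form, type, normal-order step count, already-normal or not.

reduced normal form:
  vcons Nat 1 0 (vcons Nat 0 1 (vnil Nat))
the term's type:
  Vec Nat 2
reduction steps (normal order): 11
started in normal form: no
first contracted redex: a beta-redex


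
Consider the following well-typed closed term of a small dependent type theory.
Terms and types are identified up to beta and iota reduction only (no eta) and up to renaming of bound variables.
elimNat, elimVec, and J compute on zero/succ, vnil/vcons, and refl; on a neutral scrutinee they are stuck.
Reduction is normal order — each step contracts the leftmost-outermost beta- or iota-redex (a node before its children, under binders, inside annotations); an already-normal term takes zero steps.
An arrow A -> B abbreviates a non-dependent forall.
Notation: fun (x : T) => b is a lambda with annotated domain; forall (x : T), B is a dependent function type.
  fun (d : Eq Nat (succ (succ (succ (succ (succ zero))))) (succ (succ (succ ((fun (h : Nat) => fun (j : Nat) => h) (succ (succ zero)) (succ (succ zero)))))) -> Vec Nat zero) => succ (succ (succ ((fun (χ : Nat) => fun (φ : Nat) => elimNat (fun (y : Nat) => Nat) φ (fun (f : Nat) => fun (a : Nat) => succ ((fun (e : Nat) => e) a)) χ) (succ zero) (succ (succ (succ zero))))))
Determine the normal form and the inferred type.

reduced normal form:
  fun (d : Eq Nat (succ (succ (succ (succ (succ zero))))) (succ (succ (succ (succ (succ zero))))) -> Vec Nat zero) => succ (succ (succ (succ (succ (succ (succ zero))))))
inferred type:
  (Eq Nat (succ (succ (succ (succ (succ zero))))) (succ (succ (succ (succ (succ zero))))) -> Vec Nat zero) -> Nat
observation: 9 normal-order steps normalize the term, beginning with a beta-redex.


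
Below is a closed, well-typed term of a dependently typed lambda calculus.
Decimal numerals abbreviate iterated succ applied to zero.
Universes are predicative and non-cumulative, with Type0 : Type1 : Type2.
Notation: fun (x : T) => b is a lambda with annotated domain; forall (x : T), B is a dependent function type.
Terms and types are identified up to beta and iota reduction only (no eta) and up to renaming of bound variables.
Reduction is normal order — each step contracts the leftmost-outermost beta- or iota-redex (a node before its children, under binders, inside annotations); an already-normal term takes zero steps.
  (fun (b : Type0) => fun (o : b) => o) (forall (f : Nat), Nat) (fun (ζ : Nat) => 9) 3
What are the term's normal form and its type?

reduced normal form:
  9
type:
  Nat
observation: 3 normal-order steps separate the term from its normal form.


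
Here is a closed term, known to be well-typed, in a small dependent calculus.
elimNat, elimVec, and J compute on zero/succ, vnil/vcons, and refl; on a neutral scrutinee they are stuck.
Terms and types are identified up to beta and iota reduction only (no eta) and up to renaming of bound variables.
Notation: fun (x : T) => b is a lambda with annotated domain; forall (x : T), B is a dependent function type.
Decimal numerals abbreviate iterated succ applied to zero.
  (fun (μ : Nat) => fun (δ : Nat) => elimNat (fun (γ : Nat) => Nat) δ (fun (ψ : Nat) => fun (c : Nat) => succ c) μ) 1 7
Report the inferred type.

the term's type:
  Nat


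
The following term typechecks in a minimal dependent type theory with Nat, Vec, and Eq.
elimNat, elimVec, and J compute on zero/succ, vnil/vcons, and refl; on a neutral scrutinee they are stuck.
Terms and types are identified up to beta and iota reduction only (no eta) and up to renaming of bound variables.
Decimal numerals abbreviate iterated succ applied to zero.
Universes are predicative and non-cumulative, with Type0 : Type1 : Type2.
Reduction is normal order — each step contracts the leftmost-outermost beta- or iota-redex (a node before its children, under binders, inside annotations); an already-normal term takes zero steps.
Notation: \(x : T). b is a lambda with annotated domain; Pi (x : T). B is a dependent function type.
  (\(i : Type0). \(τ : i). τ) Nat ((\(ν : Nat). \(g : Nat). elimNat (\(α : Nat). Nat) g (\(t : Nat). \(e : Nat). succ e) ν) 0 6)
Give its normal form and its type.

normal form:
  6
inferred type:
  Nat


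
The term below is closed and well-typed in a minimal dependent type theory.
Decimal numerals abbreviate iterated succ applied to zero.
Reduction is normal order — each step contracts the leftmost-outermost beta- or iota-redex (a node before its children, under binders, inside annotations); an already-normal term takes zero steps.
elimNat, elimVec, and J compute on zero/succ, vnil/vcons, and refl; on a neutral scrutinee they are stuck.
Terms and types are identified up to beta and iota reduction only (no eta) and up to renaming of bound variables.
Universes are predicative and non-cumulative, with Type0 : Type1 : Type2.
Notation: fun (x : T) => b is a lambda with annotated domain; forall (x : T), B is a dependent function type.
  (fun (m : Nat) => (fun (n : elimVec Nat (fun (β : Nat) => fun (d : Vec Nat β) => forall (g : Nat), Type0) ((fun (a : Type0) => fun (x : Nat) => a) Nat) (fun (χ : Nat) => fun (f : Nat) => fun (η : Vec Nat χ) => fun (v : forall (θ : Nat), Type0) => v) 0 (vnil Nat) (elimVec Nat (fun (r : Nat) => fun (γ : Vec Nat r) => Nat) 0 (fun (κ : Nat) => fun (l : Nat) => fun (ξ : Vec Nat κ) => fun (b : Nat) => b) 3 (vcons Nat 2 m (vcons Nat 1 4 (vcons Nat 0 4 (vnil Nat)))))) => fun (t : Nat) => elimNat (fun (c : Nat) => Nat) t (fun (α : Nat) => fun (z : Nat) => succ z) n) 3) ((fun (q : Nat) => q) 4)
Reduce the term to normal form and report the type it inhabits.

reduced normal form:
  fun (m : Nat) => succ (succ (succ m))
type:
  forall (m : Nat), Nat


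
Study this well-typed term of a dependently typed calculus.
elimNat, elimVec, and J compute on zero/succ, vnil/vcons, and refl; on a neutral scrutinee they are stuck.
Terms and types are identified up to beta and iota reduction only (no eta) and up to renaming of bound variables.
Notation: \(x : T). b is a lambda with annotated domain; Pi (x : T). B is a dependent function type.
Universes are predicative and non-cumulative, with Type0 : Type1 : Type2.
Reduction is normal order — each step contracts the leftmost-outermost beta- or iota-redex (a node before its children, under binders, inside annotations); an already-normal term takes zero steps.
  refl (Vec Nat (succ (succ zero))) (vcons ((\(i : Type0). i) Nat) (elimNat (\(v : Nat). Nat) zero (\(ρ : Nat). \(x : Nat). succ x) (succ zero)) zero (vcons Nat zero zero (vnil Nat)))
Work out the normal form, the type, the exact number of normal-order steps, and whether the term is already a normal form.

reduced normal form:
  refl (Vec Nat (succ (succ zero))) (vcons Nat (succ zero) zero (vcons Nat zero zero (vnil Nat)))
inferred type:
  Eq (Vec Nat (succ (succ zero))) (vcons Nat (succ zero) zero (vcons Nat zero zero (vnil Nat))) (vcons Nat (succ zero) zero (vcons Nat zero zero (vnil Nat)))
steps to reach normal form (normal order): 5
started in normal form: no
first contracted redex: a beta-redex


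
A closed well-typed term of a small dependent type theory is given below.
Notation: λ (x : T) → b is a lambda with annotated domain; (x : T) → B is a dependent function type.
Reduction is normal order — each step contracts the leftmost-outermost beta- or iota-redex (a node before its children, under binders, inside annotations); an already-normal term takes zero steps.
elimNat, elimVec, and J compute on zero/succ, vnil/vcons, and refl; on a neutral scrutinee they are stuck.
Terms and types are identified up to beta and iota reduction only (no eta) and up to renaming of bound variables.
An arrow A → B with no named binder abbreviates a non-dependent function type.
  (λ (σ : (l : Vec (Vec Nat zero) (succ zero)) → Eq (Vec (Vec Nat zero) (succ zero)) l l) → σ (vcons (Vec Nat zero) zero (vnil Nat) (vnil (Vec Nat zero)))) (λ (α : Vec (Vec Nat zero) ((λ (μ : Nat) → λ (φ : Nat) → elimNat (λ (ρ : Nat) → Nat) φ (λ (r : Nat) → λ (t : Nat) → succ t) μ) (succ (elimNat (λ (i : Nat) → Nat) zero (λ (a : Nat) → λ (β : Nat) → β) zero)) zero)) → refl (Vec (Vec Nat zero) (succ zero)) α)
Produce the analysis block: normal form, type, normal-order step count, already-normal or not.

normal form:
  refl (Vec (Vec Nat zero) (succ zero)) (vcons (Vec Nat zero) zero (vnil Nat) (vnil (Vec Nat zero)))
type:
  Eq (Vec (Vec Nat zero) (succ zero)) (vcons (Vec Nat zero) zero (vnil Nat) (vnil (Vec Nat zero))) (vcons (Vec Nat zero) zero (vnil Nat) (vnil (Vec Nat zero)))
steps to reach normal form (normal order): 2
term was already normal: no
first redex: a beta-redex


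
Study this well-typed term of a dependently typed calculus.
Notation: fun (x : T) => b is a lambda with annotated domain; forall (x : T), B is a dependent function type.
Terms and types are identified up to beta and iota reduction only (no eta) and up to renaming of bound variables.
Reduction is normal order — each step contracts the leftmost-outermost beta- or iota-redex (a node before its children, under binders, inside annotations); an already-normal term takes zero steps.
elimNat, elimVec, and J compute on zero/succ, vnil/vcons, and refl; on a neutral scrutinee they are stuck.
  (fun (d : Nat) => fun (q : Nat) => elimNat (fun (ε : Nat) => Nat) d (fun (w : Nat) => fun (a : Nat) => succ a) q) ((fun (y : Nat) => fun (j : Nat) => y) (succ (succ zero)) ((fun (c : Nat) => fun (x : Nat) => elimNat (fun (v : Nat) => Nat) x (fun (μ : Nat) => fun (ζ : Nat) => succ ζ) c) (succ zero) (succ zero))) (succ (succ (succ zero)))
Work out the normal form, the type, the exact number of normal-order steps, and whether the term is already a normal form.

normal form:
  succ (succ (succ (succ (succ zero))))
type:
  Nat
reduction steps (normal order): 14
term was already normal: no
first contracted redex: a beta-redex


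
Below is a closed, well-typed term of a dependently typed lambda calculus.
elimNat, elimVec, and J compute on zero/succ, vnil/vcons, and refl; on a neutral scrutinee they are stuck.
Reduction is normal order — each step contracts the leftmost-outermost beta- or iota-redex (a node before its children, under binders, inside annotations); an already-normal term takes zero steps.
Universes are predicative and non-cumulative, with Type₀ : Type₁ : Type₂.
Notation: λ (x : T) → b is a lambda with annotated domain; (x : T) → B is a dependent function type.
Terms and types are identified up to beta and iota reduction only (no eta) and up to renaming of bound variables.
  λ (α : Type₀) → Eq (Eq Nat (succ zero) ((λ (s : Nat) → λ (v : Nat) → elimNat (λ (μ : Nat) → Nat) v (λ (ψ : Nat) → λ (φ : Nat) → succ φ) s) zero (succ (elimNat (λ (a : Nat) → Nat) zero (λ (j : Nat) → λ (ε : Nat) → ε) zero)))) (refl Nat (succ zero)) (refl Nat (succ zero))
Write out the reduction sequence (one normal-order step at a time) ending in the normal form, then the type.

reduction (normal order):
  λ (α : Type₀) → Eq (Eq Nat (succ zero) ((λ (s : Nat) → λ (v : Nat) → elimNat (λ (μ : Nat) → Nat) v (λ (ψ : Nat) → λ (φ : Nat) → succ φ) s) zero (succ (elimNat (λ (a : Nat) → Nat) zero (λ (j : Nat) → λ (ε : Nat) → ε) zero)))) (refl Nat (succ zero)) (refl Nat (succ zero))
  ~> λ (α : Type₀) → Eq (Eq Nat (succ zero) ((λ (s : Nat) → elimNat (λ (v : Nat) → Nat) s (λ (μ : Nat) → λ (ψ : Nat) → succ ψ) zero) (succ (elimNat (λ (φ : Nat) → Nat) zero (λ (a : Nat) → λ (j : Nat) → j) zero)))) (refl Nat (succ zero)) (refl Nat (succ zero))
  ~> λ (α : Type₀) → Eq (Eq Nat (succ zero) (elimNat (λ (s : Nat) → Nat) (succ (elimNat (λ (v : Nat) → Nat) zero (λ (μ : Nat) → λ (ψ : Nat) → ψ) zero)) (λ (φ : Nat) → λ (a : Nat) → succ a) zero)) (refl Nat (succ zero)) (refl Nat (succ zero))
  ~> λ (α : Type₀) → Eq (Eq Nat (succ zero) (succ (elimNat (λ (s : Nat) → Nat) zero (λ (v : Nat) → λ (μ : Nat) → μ) zero))) (refl Nat (succ zero)) (refl Nat (succ zero))
  ~> λ (α : Type₀) → Eq (Eq Nat (succ zero) (succ zero)) (refl Nat (succ zero)) (refl Nat (succ zero))
inferred type:
  (α : Type₀) → Type₀


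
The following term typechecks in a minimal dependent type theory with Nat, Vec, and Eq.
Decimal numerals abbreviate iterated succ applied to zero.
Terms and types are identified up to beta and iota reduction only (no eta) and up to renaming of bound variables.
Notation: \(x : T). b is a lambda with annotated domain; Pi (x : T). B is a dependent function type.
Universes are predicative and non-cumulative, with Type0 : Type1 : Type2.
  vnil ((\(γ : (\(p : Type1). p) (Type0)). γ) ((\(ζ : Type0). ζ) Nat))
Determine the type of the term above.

inferred type:
  Vec Nat 0


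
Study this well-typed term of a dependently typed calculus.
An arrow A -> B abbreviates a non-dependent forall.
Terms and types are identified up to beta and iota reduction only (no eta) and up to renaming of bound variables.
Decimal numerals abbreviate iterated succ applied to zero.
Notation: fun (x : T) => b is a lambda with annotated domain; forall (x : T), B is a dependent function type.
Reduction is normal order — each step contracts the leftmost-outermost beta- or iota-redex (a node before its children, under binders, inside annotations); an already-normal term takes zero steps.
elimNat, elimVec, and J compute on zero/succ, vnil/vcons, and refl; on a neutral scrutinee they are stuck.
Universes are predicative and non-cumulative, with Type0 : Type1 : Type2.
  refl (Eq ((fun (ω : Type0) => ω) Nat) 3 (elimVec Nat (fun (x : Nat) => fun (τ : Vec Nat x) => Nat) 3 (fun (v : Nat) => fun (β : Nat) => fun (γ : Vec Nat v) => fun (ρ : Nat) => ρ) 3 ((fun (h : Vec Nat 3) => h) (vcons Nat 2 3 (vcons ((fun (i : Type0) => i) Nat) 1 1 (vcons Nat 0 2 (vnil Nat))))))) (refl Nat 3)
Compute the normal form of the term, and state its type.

reduced normal form:
  refl (Eq Nat 3 3) (refl Nat 3)
the term's type:
  Eq (Eq Nat 3 3) (refl Nat 3) (refl Nat 3)


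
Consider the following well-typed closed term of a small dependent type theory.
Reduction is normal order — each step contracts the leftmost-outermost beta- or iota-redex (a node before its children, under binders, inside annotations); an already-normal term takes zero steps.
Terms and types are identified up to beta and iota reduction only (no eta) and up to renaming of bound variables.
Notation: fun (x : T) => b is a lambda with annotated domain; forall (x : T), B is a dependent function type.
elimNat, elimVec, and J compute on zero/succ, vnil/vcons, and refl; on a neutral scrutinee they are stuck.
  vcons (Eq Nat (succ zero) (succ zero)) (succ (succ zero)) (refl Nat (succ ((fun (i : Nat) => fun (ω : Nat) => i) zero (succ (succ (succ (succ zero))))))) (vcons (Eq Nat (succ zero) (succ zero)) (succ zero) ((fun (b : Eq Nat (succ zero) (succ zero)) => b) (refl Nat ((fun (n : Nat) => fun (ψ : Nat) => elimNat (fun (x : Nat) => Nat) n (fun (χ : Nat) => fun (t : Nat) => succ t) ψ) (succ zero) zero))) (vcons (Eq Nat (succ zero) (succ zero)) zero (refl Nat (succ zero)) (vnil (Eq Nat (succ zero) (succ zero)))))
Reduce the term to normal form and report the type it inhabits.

normal form:
  vcons (Eq Nat (succ zero) (succ zero)) (succ (succ zero)) (refl Nat (succ zero)) (vcons (Eq Nat (succ zero) (succ zero)) (succ zero) (refl Nat (succ zero)) (vcons (Eq Nat (succ zero) (succ zero)) zero (refl Nat (succ zero)) (vnil (Eq Nat (succ zero) (succ zero)))))
the term's type:
  Vec (Eq Nat (succ zero) (succ zero)) (succ (succ (succ zero)))
observation: 6 normal-order steps separate the term from its normal form.


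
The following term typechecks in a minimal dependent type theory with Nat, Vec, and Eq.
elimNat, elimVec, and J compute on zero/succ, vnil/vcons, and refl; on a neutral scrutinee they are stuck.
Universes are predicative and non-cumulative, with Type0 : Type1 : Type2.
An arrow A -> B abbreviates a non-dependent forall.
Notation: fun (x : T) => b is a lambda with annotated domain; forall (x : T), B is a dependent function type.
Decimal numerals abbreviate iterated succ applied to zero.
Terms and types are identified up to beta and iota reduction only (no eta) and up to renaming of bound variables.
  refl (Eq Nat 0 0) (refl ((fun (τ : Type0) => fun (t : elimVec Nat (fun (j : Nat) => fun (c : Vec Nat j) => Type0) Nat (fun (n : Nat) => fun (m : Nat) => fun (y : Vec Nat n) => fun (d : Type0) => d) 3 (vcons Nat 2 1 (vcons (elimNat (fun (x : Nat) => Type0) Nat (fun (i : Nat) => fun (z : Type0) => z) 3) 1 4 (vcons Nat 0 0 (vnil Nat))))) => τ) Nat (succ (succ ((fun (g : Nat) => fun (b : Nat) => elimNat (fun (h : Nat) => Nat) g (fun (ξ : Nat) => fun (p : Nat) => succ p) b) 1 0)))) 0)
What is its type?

inferred type:
  Eq (Eq Nat 0 0) (refl Nat 0) (refl Nat 0)


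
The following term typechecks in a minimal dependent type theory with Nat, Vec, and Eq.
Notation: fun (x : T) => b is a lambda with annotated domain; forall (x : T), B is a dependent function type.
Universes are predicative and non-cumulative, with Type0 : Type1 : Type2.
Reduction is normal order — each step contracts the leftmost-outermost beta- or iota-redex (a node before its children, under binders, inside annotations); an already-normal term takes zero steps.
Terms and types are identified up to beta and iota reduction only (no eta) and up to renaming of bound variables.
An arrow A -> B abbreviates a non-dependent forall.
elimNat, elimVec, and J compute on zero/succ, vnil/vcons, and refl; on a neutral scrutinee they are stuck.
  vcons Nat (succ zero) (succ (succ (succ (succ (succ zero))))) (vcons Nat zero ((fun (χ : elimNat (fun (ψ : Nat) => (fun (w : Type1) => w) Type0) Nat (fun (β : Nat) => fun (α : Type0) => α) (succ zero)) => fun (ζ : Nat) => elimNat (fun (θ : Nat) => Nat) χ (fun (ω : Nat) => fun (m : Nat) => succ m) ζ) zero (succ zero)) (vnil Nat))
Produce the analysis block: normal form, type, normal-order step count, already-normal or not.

normal form:
  vcons Nat (succ zero) (succ (succ (succ (succ (succ zero))))) (vcons Nat zero (succ zero) (vnil Nat))
type:
  Vec Nat (succ (succ zero))
normal-order step count: 6
started in normal form: no
first contracted redex: a beta-redex


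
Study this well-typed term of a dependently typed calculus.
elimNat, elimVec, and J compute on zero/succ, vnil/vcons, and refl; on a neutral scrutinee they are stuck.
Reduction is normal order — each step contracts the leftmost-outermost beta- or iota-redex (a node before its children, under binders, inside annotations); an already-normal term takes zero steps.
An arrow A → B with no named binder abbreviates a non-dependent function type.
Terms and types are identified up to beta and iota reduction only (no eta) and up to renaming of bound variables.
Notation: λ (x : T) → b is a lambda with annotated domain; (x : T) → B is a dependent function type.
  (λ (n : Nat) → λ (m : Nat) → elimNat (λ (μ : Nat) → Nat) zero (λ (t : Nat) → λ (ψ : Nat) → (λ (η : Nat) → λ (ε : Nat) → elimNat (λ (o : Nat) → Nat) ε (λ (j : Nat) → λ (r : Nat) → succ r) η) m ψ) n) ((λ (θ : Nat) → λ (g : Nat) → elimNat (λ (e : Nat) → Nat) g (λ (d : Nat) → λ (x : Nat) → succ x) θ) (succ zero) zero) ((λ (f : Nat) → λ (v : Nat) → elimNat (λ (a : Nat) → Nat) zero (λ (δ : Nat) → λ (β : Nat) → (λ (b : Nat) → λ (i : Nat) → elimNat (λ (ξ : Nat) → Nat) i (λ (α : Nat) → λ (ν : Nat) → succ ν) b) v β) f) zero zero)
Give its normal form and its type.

resulting normal form:
  zero
inferred type:
  Nat


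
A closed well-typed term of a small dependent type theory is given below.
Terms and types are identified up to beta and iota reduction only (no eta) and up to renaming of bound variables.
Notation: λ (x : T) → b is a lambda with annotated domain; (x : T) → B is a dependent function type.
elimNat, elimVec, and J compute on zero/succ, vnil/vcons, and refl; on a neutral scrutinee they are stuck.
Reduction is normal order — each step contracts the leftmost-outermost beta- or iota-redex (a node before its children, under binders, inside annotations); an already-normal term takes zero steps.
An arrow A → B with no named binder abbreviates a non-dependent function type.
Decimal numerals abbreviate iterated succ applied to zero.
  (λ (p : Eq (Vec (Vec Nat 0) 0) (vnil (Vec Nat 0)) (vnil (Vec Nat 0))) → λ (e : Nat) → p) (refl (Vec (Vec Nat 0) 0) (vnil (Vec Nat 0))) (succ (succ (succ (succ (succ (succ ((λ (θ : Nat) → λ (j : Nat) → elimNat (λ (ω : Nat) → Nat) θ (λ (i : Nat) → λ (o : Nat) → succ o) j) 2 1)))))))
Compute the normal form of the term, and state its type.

reduced normal form:
  refl (Vec (Vec Nat 0) 0) (vnil (Vec Nat 0))
the term's type:
  Eq (Vec (Vec Nat 0) 0) (vnil (Vec Nat 0)) (vnil (Vec Nat 0))
observation: normalization takes exactly 2 steps under the normal-order strategy.


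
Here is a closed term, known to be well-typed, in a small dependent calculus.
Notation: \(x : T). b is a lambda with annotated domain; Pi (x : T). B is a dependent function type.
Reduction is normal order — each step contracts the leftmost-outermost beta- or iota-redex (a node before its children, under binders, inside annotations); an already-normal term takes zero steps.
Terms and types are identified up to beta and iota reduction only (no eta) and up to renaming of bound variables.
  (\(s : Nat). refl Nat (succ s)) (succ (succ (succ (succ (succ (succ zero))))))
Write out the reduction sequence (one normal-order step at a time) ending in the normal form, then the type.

reduction (normal order):
  (\(s : Nat). refl Nat (succ s)) (succ (succ (succ (succ (succ (succ zero))))))
  ~> refl Nat (succ (succ (succ (succ (succ (succ (succ zero)))))))
inferred type:
  Eq Nat (succ (succ (succ (succ (succ (succ (succ zero))))))) (succ (succ (succ (succ (succ (succ (succ zero)))))))


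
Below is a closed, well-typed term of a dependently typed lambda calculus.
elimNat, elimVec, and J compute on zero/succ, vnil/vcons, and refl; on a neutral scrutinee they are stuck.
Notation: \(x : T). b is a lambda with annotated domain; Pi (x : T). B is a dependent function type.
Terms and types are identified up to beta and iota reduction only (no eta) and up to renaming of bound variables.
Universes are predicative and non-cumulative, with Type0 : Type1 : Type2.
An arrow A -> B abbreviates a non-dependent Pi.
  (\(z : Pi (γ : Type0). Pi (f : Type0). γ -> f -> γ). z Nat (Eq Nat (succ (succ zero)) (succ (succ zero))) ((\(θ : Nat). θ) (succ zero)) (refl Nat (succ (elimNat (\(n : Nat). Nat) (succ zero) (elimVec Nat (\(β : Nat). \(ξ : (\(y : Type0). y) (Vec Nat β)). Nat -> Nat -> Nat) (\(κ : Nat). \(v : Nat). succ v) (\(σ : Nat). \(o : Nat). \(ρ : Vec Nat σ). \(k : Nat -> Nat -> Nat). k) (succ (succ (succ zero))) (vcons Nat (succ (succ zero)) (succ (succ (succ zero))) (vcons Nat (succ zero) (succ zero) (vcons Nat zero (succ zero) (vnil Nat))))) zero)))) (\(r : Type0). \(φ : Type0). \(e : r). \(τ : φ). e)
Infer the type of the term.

type:
  Nat


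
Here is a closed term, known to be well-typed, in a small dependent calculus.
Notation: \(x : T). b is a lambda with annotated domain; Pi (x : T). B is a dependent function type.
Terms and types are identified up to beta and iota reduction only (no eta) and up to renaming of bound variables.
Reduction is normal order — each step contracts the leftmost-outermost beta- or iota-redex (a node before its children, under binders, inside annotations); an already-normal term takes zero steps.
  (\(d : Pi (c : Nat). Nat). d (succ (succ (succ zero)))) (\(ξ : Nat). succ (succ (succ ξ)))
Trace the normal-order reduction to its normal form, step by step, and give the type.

reduction (normal order):
  (\(d : Pi (c : Nat). Nat). d (succ (succ (succ zero)))) (\(ξ : Nat). succ (succ (succ ξ)))
  ~> (\(d : Nat). succ (succ (succ d))) (succ (succ (succ zero)))
  ~> succ (succ (succ (succ (succ (succ zero)))))
inferred type:
  Nat


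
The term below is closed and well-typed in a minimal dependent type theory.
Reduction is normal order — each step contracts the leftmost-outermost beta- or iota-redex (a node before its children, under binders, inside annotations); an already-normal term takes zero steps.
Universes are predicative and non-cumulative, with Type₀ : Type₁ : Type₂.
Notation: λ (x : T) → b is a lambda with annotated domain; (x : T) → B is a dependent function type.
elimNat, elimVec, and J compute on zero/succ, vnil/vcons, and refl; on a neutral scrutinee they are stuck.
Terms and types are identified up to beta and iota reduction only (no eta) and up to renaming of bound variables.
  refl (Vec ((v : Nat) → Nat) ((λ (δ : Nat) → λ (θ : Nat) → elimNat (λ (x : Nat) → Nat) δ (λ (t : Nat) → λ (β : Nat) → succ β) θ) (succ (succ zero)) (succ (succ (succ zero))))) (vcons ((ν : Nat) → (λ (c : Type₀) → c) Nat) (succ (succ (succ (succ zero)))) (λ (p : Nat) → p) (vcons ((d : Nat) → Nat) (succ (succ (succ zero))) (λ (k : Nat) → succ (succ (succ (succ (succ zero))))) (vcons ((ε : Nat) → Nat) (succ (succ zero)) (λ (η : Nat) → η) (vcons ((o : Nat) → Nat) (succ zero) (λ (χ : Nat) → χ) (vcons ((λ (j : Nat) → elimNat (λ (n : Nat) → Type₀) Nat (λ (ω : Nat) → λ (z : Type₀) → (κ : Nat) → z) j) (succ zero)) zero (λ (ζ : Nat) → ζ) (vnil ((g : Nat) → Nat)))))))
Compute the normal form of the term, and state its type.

resulting normal form:
  refl (Vec ((v : Nat) → Nat) (succ (succ (succ (succ (succ zero)))))) (vcons ((δ : Nat) → Nat) (succ (succ (succ (succ zero)))) (λ (θ : Nat) → θ) (vcons ((x : Nat) → Nat) (succ (succ (succ zero))) (λ (t : Nat) → succ (succ (succ (succ (succ zero))))) (vcons ((β : Nat) → Nat) (succ (succ zero)) (λ (ν : Nat) → ν) (vcons ((c : Nat) → Nat) (succ zero) (λ (p : Nat) → p) (vcons ((d : Nat) → Nat) zero (λ (k : Nat) → k) (vnil ((ε : Nat) → Nat)))))))
type:
  Eq (Vec ((v : Nat) → Nat) (succ (succ (succ (succ (succ zero)))))) (vcons ((δ : Nat) → Nat) (succ (succ (succ (succ zero)))) (λ (θ : Nat) → θ) (vcons ((x : Nat) → Nat) (succ (succ (succ zero))) (λ (t : Nat) → succ (succ (succ (succ (succ zero))))) (vcons ((β : Nat) → Nat) (succ (succ zero)) (λ (ν : Nat) → ν) (vcons ((c : Nat) → Nat) (succ zero) (λ (p : Nat) → p) (vcons ((d : Nat) → Nat) zero (λ (k : Nat) → k) (vnil ((ε : Nat) → Nat))))))) (vcons ((η : Nat) → Nat) (succ (succ (succ (succ zero)))) (λ (o : Nat) → o) (vcons ((χ : Nat) → Nat) (succ (succ (succ zero))) (λ (j : Nat) → succ (succ (succ (succ (succ zero))))) (vcons ((n : Nat) → Nat) (succ (succ zero)) (λ (ω : Nat) → ω) (vcons ((z : Nat) → Nat) (succ zero) (λ (κ : Nat) → κ) (vcons ((ζ : Nat) → Nat) zero (λ (g : Nat) → g) (vnil ((i : Nat) → Nat)))))))
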